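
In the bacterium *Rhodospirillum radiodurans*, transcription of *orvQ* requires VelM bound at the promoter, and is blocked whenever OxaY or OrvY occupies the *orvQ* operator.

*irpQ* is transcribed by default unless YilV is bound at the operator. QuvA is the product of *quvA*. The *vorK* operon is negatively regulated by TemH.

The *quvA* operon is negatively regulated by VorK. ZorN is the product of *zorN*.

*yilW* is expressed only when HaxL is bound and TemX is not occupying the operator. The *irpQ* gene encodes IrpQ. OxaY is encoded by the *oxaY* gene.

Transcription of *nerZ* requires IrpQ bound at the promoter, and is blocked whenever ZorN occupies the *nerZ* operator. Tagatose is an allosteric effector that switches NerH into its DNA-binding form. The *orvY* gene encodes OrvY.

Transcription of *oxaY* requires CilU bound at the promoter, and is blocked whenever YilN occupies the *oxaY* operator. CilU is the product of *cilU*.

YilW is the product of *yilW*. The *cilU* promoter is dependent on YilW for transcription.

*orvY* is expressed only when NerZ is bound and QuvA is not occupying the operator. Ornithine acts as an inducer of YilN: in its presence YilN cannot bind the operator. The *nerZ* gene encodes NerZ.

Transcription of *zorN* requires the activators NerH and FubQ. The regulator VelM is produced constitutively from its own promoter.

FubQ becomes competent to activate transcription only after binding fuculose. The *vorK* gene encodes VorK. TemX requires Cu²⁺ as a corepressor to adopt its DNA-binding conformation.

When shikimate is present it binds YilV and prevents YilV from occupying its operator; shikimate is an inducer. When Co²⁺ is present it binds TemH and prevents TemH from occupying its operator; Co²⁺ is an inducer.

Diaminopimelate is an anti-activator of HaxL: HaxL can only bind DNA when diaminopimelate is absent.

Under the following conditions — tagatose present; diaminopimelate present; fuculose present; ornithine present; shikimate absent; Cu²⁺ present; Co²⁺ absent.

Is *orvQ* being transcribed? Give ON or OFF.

VelM is produced constitutively and is active.
Ornithine is present, so YilN is inactive.
Cu²⁺ is present, so TemX is active.
Diaminopimelate is present, so HaxL is inactive.
With repressor TemX bound, *yilW* is not transcribed.
So YilW is not produced.
Required activator YilW is absent, so *cilU* is not transcribed.
So CilU is not produced.
Required activator CilU is absent, so *oxaY* is not transcribed.
So OxaY is not produced.
Tagatose is present, so NerH is active.
Fuculose is present, so FubQ is active.
No repressor is bound and NerH and FubQ are active, so *zorN* is transcribed.
So ZorN is produced and active.
Shikimate is absent, so YilV is active.
With repressor YilV bound, *irpQ* is not transcribed.
So IrpQ is not produced.
With repressor ZorN bound, *nerZ* is not transcribed.
So NerZ is not produced.
Co²⁺ is absent, so TemH is active.
With repressor TemH bound, *vorK* is not transcribed.
So VorK is not produced.
With no repressor bound, *quvA* is transcribed.
So QuvA is produced and active.
With repressor QuvA bound, *orvY* is not transcribed.
So OrvY is not produced.
No repressor is bound and VelM is active, so *orvQ* is transcribed.

ON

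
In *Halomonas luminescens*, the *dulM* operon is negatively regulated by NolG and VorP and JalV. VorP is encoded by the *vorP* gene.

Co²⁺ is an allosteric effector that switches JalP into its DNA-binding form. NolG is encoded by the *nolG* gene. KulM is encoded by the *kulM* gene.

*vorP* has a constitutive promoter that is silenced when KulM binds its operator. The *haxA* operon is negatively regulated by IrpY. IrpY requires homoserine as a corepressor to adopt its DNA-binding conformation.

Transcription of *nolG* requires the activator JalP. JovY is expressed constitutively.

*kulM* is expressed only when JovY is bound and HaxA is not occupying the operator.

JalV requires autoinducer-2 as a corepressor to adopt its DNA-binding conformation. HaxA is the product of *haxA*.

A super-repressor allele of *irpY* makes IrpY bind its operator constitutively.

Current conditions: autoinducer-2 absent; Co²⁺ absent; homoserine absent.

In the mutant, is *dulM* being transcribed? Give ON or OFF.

ON

Co²⁺ is absent, so JalP is inactive.
Required activator JalP is absent, so *nolG* is not transcribed.
So NolG is not produced.
IrpY is constitutively active in this strain.
With repressor IrpY bound, *haxA* is not transcribed.
So HaxA is not produced.
JovY is produced constitutively and is active.
No repressor is bound and JovY is active, so *kulM* is transcribed.
So KulM is produced and active.
With repressor KulM bound, *vorP* is not transcribed.
So VorP is not produced.
Autoinducer-2 is absent, so JalV is inactive.
With no repressor bound, *dulM* is transcribed.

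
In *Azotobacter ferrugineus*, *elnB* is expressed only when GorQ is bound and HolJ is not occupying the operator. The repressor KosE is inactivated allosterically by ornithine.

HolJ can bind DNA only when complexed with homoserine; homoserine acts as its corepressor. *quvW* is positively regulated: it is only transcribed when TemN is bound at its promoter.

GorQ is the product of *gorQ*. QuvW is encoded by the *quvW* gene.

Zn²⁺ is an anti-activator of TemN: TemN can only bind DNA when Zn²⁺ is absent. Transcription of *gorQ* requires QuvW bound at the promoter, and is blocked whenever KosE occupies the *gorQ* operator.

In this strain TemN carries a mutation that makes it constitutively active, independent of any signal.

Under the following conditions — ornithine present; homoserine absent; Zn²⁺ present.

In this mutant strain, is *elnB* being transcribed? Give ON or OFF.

ON

Ornithine is present, so KosE is inactive.
TemN is constitutively active in this strain.
No repressor is bound and TemN is active, so *quvW* is transcribed.
So QuvW is produced and active.
No repressor is bound and QuvW is active, so *gorQ* is transcribed.
So GorQ is produced and active.
Homoserine is absent, so HolJ is inactive.
No repressor is bound and GorQ is active, so *elnB* is transcribed.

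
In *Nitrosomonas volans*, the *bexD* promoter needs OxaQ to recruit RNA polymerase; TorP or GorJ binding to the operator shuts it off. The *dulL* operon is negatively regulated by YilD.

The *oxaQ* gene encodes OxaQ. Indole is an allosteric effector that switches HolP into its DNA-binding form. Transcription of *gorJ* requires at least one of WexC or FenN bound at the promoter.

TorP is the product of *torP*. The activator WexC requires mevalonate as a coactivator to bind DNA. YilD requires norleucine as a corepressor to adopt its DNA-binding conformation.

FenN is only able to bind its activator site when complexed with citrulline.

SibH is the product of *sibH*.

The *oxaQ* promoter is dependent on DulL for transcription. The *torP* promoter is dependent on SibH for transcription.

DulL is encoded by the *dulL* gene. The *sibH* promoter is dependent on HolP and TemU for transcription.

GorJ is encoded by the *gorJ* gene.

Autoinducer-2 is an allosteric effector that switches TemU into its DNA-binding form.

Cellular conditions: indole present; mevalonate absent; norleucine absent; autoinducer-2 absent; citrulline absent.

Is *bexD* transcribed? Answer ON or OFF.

ON

Indole is present, so HolP is active.
Autoinducer-2 is absent, so TemU is inactive.
Required activator TemU is absent, so *sibH* is not transcribed.
So SibH is not produced.
Required activator SibH is absent, so *torP* is not transcribed.
So TorP is not produced.
Mevalonate is absent, so WexC is inactive.
Citrulline is absent, so FenN is inactive.
No activator is available at the *gorJ* promoter, so *gorJ* is not transcribed.
So GorJ is not produced.
Norleucine is absent, so YilD is inactive.
With no repressor bound, *dulL* is transcribed.
So DulL is produced and active.
No repressor is bound and DulL is active, so *oxaQ* is transcribed.
So OxaQ is produced and active.
No repressor is bound and OxaQ is active, so *bexD* is transcribed.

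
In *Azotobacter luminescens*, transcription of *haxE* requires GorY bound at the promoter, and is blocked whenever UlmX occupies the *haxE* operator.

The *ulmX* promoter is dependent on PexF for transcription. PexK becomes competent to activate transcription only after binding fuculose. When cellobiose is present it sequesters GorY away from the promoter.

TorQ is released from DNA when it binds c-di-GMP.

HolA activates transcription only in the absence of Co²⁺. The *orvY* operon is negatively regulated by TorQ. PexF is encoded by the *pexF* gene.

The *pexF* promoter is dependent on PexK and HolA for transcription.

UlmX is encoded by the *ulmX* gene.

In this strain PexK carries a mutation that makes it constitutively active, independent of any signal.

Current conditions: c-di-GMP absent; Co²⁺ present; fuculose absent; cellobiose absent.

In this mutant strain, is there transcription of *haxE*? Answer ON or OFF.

ON

Cellobiose is absent, so GorY is active.
PexK is constitutively active in this strain.
Co²⁺ is present, so HolA is inactive.
Required activator HolA is absent, so *pexF* is not transcribed.
So PexF is not produced.
Required activator PexF is absent, so *ulmX* is not transcribed.
So UlmX is not produced.
No repressor is bound and GorY is active, so *haxE* is transcribed.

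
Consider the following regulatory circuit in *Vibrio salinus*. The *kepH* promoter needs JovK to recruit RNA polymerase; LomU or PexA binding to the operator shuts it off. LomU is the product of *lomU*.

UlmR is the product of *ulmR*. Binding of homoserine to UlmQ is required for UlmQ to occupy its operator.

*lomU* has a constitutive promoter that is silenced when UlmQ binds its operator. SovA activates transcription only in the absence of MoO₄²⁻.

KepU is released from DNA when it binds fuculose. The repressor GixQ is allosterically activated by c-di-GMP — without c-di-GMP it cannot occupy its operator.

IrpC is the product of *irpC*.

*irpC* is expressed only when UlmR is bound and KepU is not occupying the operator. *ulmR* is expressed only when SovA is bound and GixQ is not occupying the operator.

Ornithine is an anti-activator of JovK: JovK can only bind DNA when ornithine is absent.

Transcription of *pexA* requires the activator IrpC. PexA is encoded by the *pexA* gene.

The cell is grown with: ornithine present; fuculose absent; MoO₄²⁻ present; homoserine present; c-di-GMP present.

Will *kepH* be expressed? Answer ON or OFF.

OFF

Ornithine is present, so JovK is inactive.
Homoserine is present, so UlmQ is active.
With repressor UlmQ bound, *lomU* is not transcribed.
So LomU is not produced.
Fuculose is absent, so KepU is active.
MoO₄²⁻ is present, so SovA is inactive.
c-di-GMP is present, so GixQ is active.
With repressor GixQ bound, *ulmR* is not transcribed.
So UlmR is not produced.
With repressor KepU bound, *irpC* is not transcribed.
So IrpC is not produced.
Required activator IrpC is absent, so *pexA* is not transcribed.
So PexA is not produced.
Required activator JovK is absent, so *kepH* is not transcribed.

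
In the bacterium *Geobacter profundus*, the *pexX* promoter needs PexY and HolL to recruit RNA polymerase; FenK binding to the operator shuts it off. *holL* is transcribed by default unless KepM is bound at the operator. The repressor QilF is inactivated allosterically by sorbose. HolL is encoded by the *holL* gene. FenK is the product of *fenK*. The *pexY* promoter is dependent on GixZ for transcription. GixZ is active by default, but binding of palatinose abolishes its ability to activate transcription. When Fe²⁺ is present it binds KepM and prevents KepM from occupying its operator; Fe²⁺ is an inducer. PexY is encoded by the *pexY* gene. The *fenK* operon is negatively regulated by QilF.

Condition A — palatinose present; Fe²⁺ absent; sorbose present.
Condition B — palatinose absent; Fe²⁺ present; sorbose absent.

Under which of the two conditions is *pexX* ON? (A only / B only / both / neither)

Condition A:
Palatinose is present, so GixZ is inactive.
Required activator GixZ is absent, so *pexY* is not transcribed.
So PexY is not produced.
Fe²⁺ is absent, so KepM is active.
With repressor KepM bound, *holL* is not transcribed.
So HolL is not produced.
Sorbose is present, so QilF is inactive.
With no repressor bound, *fenK* is transcribed.
So FenK is produced and active.
With repressor FenK bound, *pexX* is not transcribed.
→ *pexX* is OFF in A.
Condition B:
Palatinose is absent, so GixZ is active.
No repressor is bound and GixZ is active, so *pexY* is transcribed.
So PexY is produced and active.
Fe²⁺ is present, so KepM is inactive.
With no repressor bound, *holL* is transcribed.
So HolL is produced and active.
Sorbose is absent, so QilF is active.
With repressor QilF bound, *fenK* is not transcribed.
So FenK is not produced.
No repressor is bound and PexY and HolL are active, so *pexX* is transcribed.
→ *pexX* is ON in B.

B only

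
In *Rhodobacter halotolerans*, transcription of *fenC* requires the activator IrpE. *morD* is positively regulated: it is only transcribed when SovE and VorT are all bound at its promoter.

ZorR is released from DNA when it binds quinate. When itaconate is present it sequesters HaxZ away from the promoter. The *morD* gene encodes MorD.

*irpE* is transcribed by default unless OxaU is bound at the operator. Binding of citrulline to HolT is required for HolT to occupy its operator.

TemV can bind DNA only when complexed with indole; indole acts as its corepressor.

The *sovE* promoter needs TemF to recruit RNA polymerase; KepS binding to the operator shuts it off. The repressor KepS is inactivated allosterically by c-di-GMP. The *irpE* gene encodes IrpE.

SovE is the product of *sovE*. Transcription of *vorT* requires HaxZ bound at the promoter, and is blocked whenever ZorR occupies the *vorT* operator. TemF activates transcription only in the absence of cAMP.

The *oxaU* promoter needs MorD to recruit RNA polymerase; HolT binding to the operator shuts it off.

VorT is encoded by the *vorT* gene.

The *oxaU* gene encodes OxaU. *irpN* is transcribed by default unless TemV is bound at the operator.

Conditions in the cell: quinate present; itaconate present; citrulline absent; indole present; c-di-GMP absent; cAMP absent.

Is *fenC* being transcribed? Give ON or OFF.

ON

cAMP is absent, so TemF is active.
c-di-GMP is absent, so KepS is active.
With repressor KepS bound, *sovE* is not transcribed.
So SovE is not produced.
Quinate is present, so ZorR is inactive.
Itaconate is present, so HaxZ is inactive.
Required activator HaxZ is absent, so *vorT* is not transcribed.
So VorT is not produced.
Required activator SovE is absent, so *morD* is not transcribed.
So MorD is not produced.
Citrulline is absent, so HolT is inactive.
Required activator MorD is absent, so *oxaU* is not transcribed.
So OxaU is not produced.
With no repressor bound, *irpE* is transcribed.
So IrpE is produced and active.
No repressor is bound and IrpE is active, so *fenC* is transcribed.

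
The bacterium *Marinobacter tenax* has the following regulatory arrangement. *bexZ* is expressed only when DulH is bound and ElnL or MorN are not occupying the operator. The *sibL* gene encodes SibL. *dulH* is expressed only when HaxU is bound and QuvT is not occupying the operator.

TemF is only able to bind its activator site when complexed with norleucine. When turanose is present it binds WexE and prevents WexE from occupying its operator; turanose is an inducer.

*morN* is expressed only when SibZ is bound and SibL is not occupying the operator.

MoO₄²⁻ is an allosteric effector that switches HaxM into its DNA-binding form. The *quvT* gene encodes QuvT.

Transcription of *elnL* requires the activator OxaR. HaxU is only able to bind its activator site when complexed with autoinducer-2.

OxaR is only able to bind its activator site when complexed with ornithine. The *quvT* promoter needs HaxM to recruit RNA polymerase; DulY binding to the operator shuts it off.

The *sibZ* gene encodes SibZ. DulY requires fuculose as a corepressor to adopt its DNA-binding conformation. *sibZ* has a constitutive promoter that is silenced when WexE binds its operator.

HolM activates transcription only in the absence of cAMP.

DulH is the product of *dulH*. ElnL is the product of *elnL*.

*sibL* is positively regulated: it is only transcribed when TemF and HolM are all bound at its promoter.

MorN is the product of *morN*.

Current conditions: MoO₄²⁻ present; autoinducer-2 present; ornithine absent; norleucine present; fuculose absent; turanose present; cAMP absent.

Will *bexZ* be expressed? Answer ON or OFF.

Fuculose is absent, so DulY is inactive.
MoO₄²⁻ is present, so HaxM is active.
No repressor is bound and HaxM is active, so *quvT* is transcribed.
So QuvT is produced and active.
Autoinducer-2 is present, so HaxU is active.
With repressor QuvT bound, *dulH* is not transcribed.
So DulH is not produced.
Ornithine is absent, so OxaR is inactive.
Required activator OxaR is absent, so *elnL* is not transcribed.
So ElnL is not produced.
Norleucine is present, so TemF is active.
cAMP is absent, so HolM is active.
No repressor is bound and TemF and HolM are active, so *sibL* is transcribed.
So SibL is produced and active.
Turanose is present, so WexE is inactive.
With no repressor bound, *sibZ* is transcribed.
So SibZ is produced and active.
With repressor SibL bound, *morN* is not transcribed.
So MorN is not produced.
Required activator DulH is absent, so *bexZ* is not transcribed.

OFF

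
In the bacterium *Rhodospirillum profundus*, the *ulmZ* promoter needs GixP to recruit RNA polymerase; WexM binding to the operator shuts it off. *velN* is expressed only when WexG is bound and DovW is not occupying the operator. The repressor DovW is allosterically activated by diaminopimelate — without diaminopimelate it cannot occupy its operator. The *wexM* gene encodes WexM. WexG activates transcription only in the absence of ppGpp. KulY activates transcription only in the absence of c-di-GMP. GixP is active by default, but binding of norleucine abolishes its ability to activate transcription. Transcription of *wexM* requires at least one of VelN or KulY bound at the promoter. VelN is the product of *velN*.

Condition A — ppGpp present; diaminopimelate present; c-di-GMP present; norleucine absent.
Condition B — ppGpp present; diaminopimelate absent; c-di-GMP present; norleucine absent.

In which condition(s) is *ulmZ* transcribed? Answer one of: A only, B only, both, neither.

both

Condition A:
ppGpp is present, so WexG is inactive.
Diaminopimelate is present, so DovW is active.
With repressor DovW bound, *velN* is not transcribed.
So VelN is not produced.
c-di-GMP is present, so KulY is inactive.
No activator is available at the *wexM* promoter, so *wexM* is not transcribed.
So WexM is not produced.
Norleucine is absent, so GixP is active.
No repressor is bound and GixP is active, so *ulmZ* is transcribed.
→ *ulmZ* is ON in A.
Condition B:
ppGpp is present, so WexG is inactive.
Diaminopimelate is absent, so DovW is inactive.
Required activator WexG is absent, so *velN* is not transcribed.
So VelN is not produced.
c-di-GMP is present, so KulY is inactive.
No activator is available at the *wexM* promoter, so *wexM* is not transcribed.
So WexM is not produced.
Norleucine is absent, so GixP is active.
No repressor is bound and GixP is active, so *ulmZ* is transcribed.
→ *ulmZ* is ON in B.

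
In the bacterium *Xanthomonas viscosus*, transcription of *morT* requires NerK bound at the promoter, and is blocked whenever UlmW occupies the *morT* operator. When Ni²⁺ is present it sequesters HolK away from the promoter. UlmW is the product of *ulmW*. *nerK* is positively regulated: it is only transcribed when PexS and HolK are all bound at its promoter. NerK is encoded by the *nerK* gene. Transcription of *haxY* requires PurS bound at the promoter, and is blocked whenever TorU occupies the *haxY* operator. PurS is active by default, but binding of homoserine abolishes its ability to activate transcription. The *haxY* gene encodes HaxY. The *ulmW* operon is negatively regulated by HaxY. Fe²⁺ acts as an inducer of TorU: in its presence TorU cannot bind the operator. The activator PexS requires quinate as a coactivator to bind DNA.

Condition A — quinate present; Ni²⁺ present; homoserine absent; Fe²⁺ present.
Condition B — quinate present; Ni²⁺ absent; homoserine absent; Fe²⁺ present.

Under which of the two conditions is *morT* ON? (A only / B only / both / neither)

Condition A:
Quinate is present, so PexS is active.
Ni²⁺ is present, so HolK is inactive.
Required activator HolK is absent, so *nerK* is not transcribed.
So NerK is not produced.
Homoserine is absent, so PurS is active.
Fe²⁺ is present, so TorU is inactive.
No repressor is bound and PurS is active, so *haxY* is transcribed.
So HaxY is produced and active.
With repressor HaxY bound, *ulmW* is not transcribed.
So UlmW is not produced.
Required activator NerK is absent, so *morT* is not transcribed.
→ *morT* is OFF in A.
Condition B:
Quinate is present, so PexS is active.
Ni²⁺ is absent, so HolK is active.
No repressor is bound and PexS and HolK are active, so *nerK* is transcribed.
So NerK is produced and active.
Homoserine is absent, so PurS is active.
Fe²⁺ is present, so TorU is inactive.
No repressor is bound and PurS is active, so *haxY* is transcribed.
So HaxY is produced and active.
With repressor HaxY bound, *ulmW* is not transcribed.
So UlmW is not produced.
No repressor is bound and NerK is active, so *morT* is transcribed.
→ *morT* is ON in B.

B only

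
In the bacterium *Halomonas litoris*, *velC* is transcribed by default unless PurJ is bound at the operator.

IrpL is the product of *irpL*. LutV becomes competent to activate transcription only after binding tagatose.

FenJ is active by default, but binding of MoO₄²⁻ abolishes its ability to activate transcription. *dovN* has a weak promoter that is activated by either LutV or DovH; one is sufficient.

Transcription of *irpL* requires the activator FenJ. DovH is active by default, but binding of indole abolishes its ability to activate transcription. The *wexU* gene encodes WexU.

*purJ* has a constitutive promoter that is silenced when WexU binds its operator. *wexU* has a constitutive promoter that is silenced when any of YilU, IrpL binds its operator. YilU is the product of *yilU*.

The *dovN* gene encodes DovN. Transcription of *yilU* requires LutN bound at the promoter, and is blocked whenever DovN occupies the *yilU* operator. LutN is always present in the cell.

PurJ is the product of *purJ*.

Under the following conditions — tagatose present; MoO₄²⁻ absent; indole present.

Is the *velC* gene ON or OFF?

OFF

Tagatose is present, so LutV is active.
Indole is present, so DovH is inactive.
Activator LutV is present, so *dovN* is transcribed.
So DovN is produced and active.
LutN is produced constitutively and is active.
With repressor DovN bound, *yilU* is not transcribed.
So YilU is not produced.
MoO₄²⁻ is absent, so FenJ is active.
No repressor is bound and FenJ is active, so *irpL* is transcribed.
So IrpL is produced and active.
With repressor IrpL bound, *wexU* is not transcribed.
So WexU is not produced.
With no repressor bound, *purJ* is transcribed.
So PurJ is produced and active.
With repressor PurJ bound, *velC* is not transcribed.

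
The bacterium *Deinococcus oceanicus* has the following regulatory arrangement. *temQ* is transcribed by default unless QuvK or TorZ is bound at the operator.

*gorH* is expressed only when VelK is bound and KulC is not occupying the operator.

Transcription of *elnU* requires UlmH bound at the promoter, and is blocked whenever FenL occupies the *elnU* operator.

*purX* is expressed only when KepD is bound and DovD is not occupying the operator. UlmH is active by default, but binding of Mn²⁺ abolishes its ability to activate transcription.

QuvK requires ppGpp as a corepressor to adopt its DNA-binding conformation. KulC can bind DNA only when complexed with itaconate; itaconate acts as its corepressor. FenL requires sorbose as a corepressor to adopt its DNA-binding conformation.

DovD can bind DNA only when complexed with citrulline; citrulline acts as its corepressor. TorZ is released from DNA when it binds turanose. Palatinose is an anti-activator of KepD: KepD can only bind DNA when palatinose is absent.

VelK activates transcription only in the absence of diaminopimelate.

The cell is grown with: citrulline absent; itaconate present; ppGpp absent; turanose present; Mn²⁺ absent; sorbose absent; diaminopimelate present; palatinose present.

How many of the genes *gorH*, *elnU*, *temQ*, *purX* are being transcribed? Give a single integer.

Diaminopimelate is present, so VelK is inactive.
Itaconate is present, so KulC is active.
With repressor KulC bound, *gorH* is not transcribed.
→ *gorH* is OFF.
Mn²⁺ is absent, so UlmH is active.
Sorbose is absent, so FenL is inactive.
No repressor is bound and UlmH is active, so *elnU* is transcribed.
→ *elnU* is ON.
ppGpp is absent, so QuvK is inactive.
Turanose is present, so TorZ is inactive.
With no repressor bound, *temQ* is transcribed.
→ *temQ* is ON.
Citrulline is absent, so DovD is inactive.
Palatinose is present, so KepD is inactive.
Required activator KepD is absent, so *purX* is not transcribed.
→ *purX* is OFF.
2 of the 4 genes are transcribed.

2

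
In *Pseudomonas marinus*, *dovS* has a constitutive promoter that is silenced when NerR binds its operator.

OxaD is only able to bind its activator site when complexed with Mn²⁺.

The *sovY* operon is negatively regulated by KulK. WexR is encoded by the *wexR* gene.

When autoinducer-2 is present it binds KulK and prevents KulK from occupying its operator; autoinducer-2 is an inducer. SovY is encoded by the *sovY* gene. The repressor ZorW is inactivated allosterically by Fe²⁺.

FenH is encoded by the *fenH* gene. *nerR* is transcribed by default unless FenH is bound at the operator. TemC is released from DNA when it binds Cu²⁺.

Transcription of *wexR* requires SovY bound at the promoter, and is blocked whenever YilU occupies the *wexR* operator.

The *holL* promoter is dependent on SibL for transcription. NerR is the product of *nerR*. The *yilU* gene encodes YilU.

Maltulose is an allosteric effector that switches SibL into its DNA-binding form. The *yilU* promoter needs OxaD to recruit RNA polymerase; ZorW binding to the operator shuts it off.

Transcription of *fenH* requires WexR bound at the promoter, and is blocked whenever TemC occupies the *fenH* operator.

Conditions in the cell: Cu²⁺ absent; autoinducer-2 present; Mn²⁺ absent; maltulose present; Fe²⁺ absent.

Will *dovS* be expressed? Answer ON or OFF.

Mn²⁺ is absent, so OxaD is inactive.
Fe²⁺ is absent, so ZorW is active.
With repressor ZorW bound, *yilU* is not transcribed.
So YilU is not produced.
Autoinducer-2 is present, so KulK is inactive.
With no repressor bound, *sovY* is transcribed.
So SovY is produced and active.
No repressor is bound and SovY is active, so *wexR* is transcribed.
So WexR is produced and active.
Cu²⁺ is absent, so TemC is active.
With repressor TemC bound, *fenH* is not transcribed.
So FenH is not produced.
With no repressor bound, *nerR* is transcribed.
So NerR is produced and active.
With repressor NerR bound, *dovS* is not transcribed.

OFF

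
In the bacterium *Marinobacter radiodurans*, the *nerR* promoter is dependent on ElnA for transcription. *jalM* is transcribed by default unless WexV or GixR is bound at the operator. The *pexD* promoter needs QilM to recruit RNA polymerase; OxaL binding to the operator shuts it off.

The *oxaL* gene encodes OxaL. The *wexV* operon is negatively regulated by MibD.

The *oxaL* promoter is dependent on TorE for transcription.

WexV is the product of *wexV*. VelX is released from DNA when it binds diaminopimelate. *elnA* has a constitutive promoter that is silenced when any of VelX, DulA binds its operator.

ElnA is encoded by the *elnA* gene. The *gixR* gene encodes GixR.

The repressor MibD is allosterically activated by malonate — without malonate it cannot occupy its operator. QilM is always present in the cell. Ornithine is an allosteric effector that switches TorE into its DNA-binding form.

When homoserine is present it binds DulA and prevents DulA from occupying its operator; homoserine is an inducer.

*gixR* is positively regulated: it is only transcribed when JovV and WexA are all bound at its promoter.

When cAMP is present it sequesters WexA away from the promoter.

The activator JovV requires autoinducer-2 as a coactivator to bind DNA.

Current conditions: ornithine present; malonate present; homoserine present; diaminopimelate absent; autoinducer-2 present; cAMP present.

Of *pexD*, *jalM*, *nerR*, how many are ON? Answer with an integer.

1

QilM is produced constitutively and is active.
Ornithine is present, so TorE is active.
No repressor is bound and TorE is active, so *oxaL* is transcribed.
So OxaL is produced and active.
With repressor OxaL bound, *pexD* is not transcribed.
→ *pexD* is OFF.
Malonate is present, so MibD is active.
With repressor MibD bound, *wexV* is not transcribed.
So WexV is not produced.
Autoinducer-2 is present, so JovV is active.
cAMP is present, so WexA is inactive.
Required activator WexA is absent, so *gixR* is not transcribed.
So GixR is not produced.
With no repressor bound, *jalM* is transcribed.
→ *jalM* is ON.
Diaminopimelate is absent, so VelX is active.
Homoserine is present, so DulA is inactive.
With repressor VelX bound, *elnA* is not transcribed.
So ElnA is not produced.
Required activator ElnA is absent, so *nerR* is not transcribed.
→ *nerR* is OFF.
1 of the 3 genes is transcribed.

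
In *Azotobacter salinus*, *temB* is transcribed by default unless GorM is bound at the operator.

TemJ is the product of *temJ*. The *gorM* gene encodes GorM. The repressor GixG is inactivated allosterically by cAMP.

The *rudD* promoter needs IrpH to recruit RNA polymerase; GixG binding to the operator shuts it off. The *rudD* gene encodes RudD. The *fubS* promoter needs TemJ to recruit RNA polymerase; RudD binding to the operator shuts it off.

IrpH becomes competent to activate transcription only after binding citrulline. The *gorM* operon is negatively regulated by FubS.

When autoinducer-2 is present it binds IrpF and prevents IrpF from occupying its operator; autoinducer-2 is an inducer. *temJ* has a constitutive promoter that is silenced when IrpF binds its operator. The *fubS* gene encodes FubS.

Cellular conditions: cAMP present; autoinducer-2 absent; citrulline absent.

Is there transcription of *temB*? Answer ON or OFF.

OFF

cAMP is present, so GixG is inactive.
Citrulline is absent, so IrpH is inactive.
Required activator IrpH is absent, so *rudD* is not transcribed.
So RudD is not produced.
Autoinducer-2 is absent, so IrpF is active.
With repressor IrpF bound, *temJ* is not transcribed.
So TemJ is not produced.
Required activator TemJ is absent, so *fubS* is not transcribed.
So FubS is not produced.
With no repressor bound, *gorM* is transcribed.
So GorM is produced and active.
With repressor GorM bound, *temB* is not transcribed.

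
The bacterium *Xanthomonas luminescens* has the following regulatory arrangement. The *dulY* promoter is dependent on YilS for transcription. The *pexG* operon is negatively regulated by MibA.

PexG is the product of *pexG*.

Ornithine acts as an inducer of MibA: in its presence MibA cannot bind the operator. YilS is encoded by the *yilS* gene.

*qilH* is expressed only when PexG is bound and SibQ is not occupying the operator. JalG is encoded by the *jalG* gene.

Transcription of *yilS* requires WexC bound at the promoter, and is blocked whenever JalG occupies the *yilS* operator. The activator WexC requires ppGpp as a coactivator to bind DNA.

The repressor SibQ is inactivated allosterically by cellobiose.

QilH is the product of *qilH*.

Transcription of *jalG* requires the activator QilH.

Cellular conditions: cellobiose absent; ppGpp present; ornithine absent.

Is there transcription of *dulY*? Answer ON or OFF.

Ornithine is absent, so MibA is active.
With repressor MibA bound, *pexG* is not transcribed.
So PexG is not produced.
Cellobiose is absent, so SibQ is active.
With repressor SibQ bound, *qilH* is not transcribed.
So QilH is not produced.
Required activator QilH is absent, so *jalG* is not transcribed.
So JalG is not produced.
ppGpp is present, so WexC is active.
No repressor is bound and WexC is active, so *yilS* is transcribed.
So YilS is produced and active.
No repressor is bound and YilS is active, so *dulY* is transcribed.

ON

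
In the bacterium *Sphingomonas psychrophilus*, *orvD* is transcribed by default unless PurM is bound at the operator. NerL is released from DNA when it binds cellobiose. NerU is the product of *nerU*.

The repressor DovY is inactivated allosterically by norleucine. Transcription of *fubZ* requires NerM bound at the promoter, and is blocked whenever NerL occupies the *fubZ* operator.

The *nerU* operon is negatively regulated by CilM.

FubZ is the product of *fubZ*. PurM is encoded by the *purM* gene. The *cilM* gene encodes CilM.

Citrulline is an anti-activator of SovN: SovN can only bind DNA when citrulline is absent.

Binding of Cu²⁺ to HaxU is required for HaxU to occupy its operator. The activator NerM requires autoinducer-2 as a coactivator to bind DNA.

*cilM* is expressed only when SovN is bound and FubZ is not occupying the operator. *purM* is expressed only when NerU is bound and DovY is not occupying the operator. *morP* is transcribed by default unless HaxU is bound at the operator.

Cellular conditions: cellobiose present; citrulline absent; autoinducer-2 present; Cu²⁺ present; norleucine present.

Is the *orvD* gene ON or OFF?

Autoinducer-2 is present, so NerM is active.
Cellobiose is present, so NerL is inactive.
No repressor is bound and NerM is active, so *fubZ* is transcribed.
So FubZ is produced and active.
Citrulline is absent, so SovN is active.
With repressor FubZ bound, *cilM* is not transcribed.
So CilM is not produced.
With no repressor bound, *nerU* is transcribed.
So NerU is produced and active.
Norleucine is present, so DovY is inactive.
No repressor is bound and NerU is active, so *purM* is transcribed.
So PurM is produced and active.
With repressor PurM bound, *orvD* is not transcribed.

OFF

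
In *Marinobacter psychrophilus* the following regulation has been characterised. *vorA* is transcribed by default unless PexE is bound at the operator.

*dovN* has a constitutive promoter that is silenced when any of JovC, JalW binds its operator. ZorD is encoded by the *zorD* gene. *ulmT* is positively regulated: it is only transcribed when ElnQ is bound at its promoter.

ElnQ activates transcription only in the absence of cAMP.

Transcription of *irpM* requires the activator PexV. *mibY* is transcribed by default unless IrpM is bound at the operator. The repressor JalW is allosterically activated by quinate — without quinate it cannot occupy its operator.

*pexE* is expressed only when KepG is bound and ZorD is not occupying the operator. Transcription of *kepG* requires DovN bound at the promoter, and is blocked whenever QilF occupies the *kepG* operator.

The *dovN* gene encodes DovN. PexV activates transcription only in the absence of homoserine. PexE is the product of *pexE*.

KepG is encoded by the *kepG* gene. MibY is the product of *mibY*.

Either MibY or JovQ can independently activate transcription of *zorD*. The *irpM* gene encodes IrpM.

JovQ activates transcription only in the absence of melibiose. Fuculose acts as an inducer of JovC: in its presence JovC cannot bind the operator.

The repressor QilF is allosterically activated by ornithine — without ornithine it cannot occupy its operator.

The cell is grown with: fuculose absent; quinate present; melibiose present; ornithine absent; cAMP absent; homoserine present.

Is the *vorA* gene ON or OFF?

ON

Homoserine is present, so PexV is inactive.
Required activator PexV is absent, so *irpM* is not transcribed.
So IrpM is not produced.
With no repressor bound, *mibY* is transcribed.
So MibY is produced and active.
Melibiose is present, so JovQ is inactive.
Activator MibY is present, so *zorD* is transcribed.
So ZorD is produced and active.
Ornithine is absent, so QilF is inactive.
Fuculose is absent, so JovC is active.
Quinate is present, so JalW is active.
With repressor JovC bound, *dovN* is not transcribed.
So DovN is not produced.
Required activator DovN is absent, so *kepG* is not transcribed.
So KepG is not produced.
With repressor ZorD bound, *pexE* is not transcribed.
So PexE is not produced.
With no repressor bound, *vorA* is transcribed.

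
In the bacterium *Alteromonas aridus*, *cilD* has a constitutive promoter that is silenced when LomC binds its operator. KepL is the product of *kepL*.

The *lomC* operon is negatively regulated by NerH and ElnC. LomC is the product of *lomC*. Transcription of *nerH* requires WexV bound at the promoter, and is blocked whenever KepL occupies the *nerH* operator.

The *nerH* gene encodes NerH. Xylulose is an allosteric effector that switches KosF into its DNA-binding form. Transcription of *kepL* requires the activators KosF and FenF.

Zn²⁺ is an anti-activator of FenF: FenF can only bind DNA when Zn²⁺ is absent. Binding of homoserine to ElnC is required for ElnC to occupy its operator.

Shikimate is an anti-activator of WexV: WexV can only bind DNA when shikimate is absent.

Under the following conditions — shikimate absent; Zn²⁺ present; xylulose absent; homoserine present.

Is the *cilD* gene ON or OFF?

Xylulose is absent, so KosF is inactive.
Zn²⁺ is present, so FenF is inactive.
Required activator KosF is absent, so *kepL* is not transcribed.
So KepL is not produced.
Shikimate is absent, so WexV is active.
No repressor is bound and WexV is active, so *nerH* is transcribed.
So NerH is produced and active.
Homoserine is present, so ElnC is active.
With repressor NerH bound, *lomC* is not transcribed.
So LomC is not produced.
With no repressor bound, *cilD* is transcribed.

ON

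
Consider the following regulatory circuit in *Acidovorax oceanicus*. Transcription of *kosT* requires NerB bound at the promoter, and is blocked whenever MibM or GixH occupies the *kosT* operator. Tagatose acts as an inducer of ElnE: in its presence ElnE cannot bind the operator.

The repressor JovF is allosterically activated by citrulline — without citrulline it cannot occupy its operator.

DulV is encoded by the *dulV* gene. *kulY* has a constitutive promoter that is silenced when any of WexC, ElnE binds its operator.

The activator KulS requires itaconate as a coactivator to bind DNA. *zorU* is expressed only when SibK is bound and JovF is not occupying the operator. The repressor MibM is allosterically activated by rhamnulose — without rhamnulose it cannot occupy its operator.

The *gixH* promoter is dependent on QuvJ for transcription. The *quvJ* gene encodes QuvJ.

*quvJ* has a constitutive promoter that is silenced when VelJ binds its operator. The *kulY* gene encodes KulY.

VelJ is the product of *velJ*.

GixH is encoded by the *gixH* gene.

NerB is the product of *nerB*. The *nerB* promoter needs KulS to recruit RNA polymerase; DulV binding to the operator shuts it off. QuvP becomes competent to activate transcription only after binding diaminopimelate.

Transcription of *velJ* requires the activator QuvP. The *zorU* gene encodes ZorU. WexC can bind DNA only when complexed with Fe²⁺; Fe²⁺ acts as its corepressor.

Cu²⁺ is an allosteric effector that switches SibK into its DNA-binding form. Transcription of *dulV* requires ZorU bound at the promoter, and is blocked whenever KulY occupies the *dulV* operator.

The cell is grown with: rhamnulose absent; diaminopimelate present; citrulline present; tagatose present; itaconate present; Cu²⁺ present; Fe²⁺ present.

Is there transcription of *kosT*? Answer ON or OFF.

ON

Rhamnulose is absent, so MibM is inactive.
Itaconate is present, so KulS is active.
Citrulline is present, so JovF is active.
Cu²⁺ is present, so SibK is active.
With repressor JovF bound, *zorU* is not transcribed.
So ZorU is not produced.
Fe²⁺ is present, so WexC is active.
Tagatose is present, so ElnE is inactive.
With repressor WexC bound, *kulY* is not transcribed.
So KulY is not produced.
Required activator ZorU is absent, so *dulV* is not transcribed.
So DulV is not produced.
No repressor is bound and KulS is active, so *nerB* is transcribed.
So NerB is produced and active.
Diaminopimelate is present, so QuvP is active.
No repressor is bound and QuvP is active, so *velJ* is transcribed.
So VelJ is produced and active.
With repressor VelJ bound, *quvJ* is not transcribed.
So QuvJ is not produced.
Required activator QuvJ is absent, so *gixH* is not transcribed.
So GixH is not produced.
No repressor is bound and NerB is active, so *kosT* is transcribed.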